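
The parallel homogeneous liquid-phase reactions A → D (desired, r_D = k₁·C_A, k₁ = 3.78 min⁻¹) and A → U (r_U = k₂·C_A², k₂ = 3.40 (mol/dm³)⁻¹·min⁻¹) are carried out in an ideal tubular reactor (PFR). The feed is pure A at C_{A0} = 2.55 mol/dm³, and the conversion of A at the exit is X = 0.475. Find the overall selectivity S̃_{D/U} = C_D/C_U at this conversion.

0.584

C_A = C_{A0}(1−X) = 1.339 mol/dm³.
Along a PFR/batch, dC_D/dC_A = −r_D/(r_D+r_U) = −k₁/(k₁+k₂·C_A).
Integrating from C_{A0} to C_A: C_D = (3.78/3.40)·ln[(3.78+3.40·2.55)/(3.78+3.40·1.34)] = 1.112·ln(12.45/8.332) = 0.4465 mol/dm³.
C_U = (C_{A0}−C_A)−C_D = 0.7647 mol/dm³; S̃_{D/U} = 0.4465/0.7647 = 0.584.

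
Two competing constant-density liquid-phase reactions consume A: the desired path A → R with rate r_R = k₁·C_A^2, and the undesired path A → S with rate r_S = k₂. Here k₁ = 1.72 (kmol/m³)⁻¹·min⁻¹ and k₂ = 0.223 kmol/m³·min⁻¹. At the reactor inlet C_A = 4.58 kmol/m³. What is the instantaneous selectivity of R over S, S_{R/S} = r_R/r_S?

S_{R/S} = r_R/r_S = (k₁·C_A^2)/(k₂) = (k₁/k₂)·C_A^2.
= (1.72×4.580^2) / (0.223) = 36.08/0.2230 = 162.

162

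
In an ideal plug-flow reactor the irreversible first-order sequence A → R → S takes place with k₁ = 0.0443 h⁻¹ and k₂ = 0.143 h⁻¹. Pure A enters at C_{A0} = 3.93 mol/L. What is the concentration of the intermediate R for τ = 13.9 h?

0.711 mol/L

The intermediate concentration in a first-order A→B→C sequence is C_R = k₁C_{A0}(e^(−k₁τ) − e^(−k₂τ))/(k₂−k₁).
e^(−k₁τ) = e^(−0.0443×13.9) = e^(−0.6158) = 0.5402; e^(−k₂τ) = e^(−1.988) = 0.1370.
C_R = 0.0443×3.93/(0.143−0.0443) × (0.5402−0.1370) = 1.764×0.4032 = 0.7112 mol/L.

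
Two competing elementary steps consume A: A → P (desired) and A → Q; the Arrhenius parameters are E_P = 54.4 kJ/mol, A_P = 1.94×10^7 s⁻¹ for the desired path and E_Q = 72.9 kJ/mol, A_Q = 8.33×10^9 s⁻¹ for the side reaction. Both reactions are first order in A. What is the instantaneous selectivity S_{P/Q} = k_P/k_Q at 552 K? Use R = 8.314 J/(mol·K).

Since both paths have the same order in A, the concentration cancels and S_{P/Q} = k_P/k_Q = (A_P/A_Q)·exp[(E_Q−E_P)/(RT)].
(E_Q−E_P)/(RT) = (72.9−54.4)×10³/(8.314×552) = 18500/4589 = 4.031.
k_P/k_Q = (1.94×10^7/8.33×10^9)·exp(4.031) = 0.002329 × 56.32 = 0.131.

0.131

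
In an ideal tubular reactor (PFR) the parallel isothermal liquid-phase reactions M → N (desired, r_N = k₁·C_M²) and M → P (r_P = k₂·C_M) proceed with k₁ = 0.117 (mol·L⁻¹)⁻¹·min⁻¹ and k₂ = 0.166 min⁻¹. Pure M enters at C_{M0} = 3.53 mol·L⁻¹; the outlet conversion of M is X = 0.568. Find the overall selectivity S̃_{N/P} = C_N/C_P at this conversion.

1.72

C_M = C_{M0}(1−X) = 1.525 mol·L⁻¹.
Along a PFR/batch, dC_P/dC_M = −r_P/(r_N+r_P) = −k₂/(k₂+k₁·C_M).
Integrating from C_{M0} to C_M: C_P = (0.166/0.117)·ln[(0.166+0.117·3.53)/(0.166+0.117·1.52)] = 1.419·ln(0.5790/0.3444) = 0.7370 mol·L⁻¹.
Then C_N = (C_{M0}−C_M) − C_P = 2.005 − 0.7370 = 1.268 mol·L⁻¹.
S̃_{N/P} = C_N/C_P = 1.268/0.7370 = 1.72.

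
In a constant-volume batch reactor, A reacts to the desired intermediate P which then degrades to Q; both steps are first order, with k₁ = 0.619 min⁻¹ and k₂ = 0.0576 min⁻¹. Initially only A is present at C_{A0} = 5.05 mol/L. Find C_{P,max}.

3.96 mol/L

For a first-order series the maximum intermediate yield is C_{P,max}/C_{A0} = (k₁/k₂)^[k₂/(k₂−k₁)].
= (0.619/0.0576)^(0.0576/(0.0576−0.619)) = (10.75)^(-0.1026) = 0.7838.
C_{P,max} = 0.7838×5.05 = 3.96 mol/L.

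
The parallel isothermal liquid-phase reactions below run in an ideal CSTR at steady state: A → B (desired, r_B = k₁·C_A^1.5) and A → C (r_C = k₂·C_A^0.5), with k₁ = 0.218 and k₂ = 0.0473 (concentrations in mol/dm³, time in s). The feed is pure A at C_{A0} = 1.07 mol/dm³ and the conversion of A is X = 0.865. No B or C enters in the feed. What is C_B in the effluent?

0.370 mol/dm³

Exit C_A = C_{A0}(1−X) = 1.07×0.135 = 0.1445 mol/dm³.
Rates in a CSTR are evaluated at the outlet concentration: r_B = 0.218×0.1445^1.5 = 0.01197, r_C = 0.0473×0.1445^0.5 = 0.01798.
Fraction of consumed A going to B: r_B/(r_B+r_C) = 0.3997.
C_B = 0.3997·C_{A0}·X = 0.3997×1.07×0.865 = 0.370 mol/dm³.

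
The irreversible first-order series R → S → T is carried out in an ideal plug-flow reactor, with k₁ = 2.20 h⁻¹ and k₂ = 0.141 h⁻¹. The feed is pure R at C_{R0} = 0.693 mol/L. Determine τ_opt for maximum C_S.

The intermediate peaks when r₁ = r₂, i.e. k₁e^(−k₁τ) = k₂e^(−k₂τ), giving τ_opt = ln(k₂/k₁)/(k₂−k₁).
= ln(0.141/2.20)/(0.141−2.20) = ln(0.06409)/-2.059 = -2.747/-2.059 = 1.33 h.

1.33 h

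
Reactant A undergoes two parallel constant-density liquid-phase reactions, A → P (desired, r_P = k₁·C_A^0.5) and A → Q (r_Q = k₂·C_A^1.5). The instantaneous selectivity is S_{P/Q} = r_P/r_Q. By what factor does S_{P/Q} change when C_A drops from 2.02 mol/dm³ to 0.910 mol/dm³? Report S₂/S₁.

2.22

S_{P/Q} = (k₁/k₂)·C_A⁻¹, so S₂/S₁ = (C_{A,2}/C_{A,1})⁻¹.
= 2.02/0.910 = 2.22.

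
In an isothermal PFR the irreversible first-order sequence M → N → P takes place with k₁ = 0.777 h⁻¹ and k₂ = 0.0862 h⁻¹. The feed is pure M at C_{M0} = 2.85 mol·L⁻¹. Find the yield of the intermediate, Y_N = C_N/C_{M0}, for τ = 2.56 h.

The intermediate concentration in a first-order A→B→C sequence is C_N = k₁C_{M0}(e^(−k₁τ) − e^(−k₂τ))/(k₂−k₁).
e^(−k₁τ) = e^(−0.777×2.56) = e^(−1.989) = 0.1368; e^(−k₂τ) = e^(−0.2207) = 0.8020.
C_N = 0.777×2.85/(0.0862−0.777) × (0.1368−0.8020) = (-3.206)×(-0.6652) = 2.132 mol·L⁻¹.
Y_N = C_N/C_{M0} = 2.132/2.85 = 0.748.

0.748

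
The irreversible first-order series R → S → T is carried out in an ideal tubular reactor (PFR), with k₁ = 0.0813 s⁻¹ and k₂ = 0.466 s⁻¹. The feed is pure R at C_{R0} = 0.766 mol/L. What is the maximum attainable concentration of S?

For a first-order series the maximum intermediate yield is C_{S,max}/C_{R0} = (k₁/k₂)^[k₂/(k₂−k₁)].
= (0.0813/0.466)^(0.466/(0.466−0.0813)) = (0.1745)^(1.211) = 0.1206.
C_{S,max} = 0.1206×0.766 = 0.0924 mol/L.

0.0924 mol/L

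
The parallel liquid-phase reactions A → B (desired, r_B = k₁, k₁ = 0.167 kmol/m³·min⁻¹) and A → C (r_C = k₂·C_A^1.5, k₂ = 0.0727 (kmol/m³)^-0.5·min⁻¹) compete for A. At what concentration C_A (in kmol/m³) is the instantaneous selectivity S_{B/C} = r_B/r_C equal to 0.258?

S_{B/C} = (k₁/k₂)·C_A^-1.5 ⇒ C_A = (S·k₂/k₁)^(1/(-1.5)).
= (0.258×0.0727/0.167)^(-0.6667) = (0.1123)^(-0.6667) = 4.30 kmol/m³.

4.30 kmol/m³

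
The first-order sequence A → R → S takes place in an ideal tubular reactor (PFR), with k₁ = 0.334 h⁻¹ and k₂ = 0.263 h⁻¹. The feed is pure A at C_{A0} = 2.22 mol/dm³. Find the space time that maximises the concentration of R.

For first-order series the maximum of C_R occurs at τ_opt = ln(k₂/k₁)/(k₂−k₁).
= ln(0.263/0.334)/(0.263−0.334) = ln(0.7874)/-0.07100 = -0.2390/-0.07100 = 3.37 h.

3.37 h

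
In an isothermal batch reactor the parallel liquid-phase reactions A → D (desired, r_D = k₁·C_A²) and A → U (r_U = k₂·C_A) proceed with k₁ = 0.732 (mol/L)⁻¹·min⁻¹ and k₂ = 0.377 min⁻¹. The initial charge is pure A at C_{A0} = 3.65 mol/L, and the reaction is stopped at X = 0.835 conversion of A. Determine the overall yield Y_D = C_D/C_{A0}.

C_A = C_{A0}(1−X) = 0.6023 mol/L.
Along a PFR/batch, dC_U/dC_A = −r_U/(r_D+r_U) = −k₂/(k₂+k₁·C_A).
Integrating from C_{A0} to C_A: C_U = (0.377/0.732)·ln[(0.377+0.732·3.65)/(0.377+0.732·0.602)] = 0.5150·ln(3.049/0.8178) = 0.6777 mol/L.
Then C_D = (C_{A0}−C_A) − C_U = 3.048 − 0.6777 = 2.370 mol/L.
Y_D = C_D/C_{A0} = 2.370/3.65 = 0.649.

0.649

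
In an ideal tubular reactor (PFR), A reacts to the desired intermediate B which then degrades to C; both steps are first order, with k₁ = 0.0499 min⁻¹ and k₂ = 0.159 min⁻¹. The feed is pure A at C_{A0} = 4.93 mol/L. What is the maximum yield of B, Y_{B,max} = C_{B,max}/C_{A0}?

For a first-order series the maximum intermediate yield is C_{B,max}/C_{A0} = (k₁/k₂)^[k₂/(k₂−k₁)].
= (0.0499/0.159)^(0.159/(0.159−0.0499)) = (0.3138)^(1.457) = 0.1847.

0.185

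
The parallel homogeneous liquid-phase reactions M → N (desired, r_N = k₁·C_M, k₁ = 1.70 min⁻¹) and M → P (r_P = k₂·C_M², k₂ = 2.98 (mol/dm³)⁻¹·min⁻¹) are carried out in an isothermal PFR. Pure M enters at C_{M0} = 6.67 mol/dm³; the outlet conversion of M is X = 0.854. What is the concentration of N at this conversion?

0.881 mol/dm³

C_M = C_{M0}(1−X) = 0.9738 mol/dm³.
Along a PFR/batch, dC_N/dC_M = −r_N/(r_N+r_P) = −k₁/(k₁+k₂·C_M).
Integrating from C_{M0} to C_M: C_N = (1.70/2.98)·ln[(1.70+2.98·6.67)/(1.70+2.98·0.974)] = 0.5705·ln(21.58/4.602) = 0.8814 mol/dm³.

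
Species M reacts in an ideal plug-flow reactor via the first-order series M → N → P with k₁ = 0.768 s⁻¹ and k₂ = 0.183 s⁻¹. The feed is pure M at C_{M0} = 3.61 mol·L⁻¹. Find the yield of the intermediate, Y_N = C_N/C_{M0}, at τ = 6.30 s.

0.404

Solving the coupled first-order balances gives C_N(τ) = [k₁/(k₂−k₁)]·C_{M0}·(e^(−k₁τ) − e^(−k₂τ)).
e^(−k₁τ) = e^(−0.768×6.30) = e^(−4.838) = 0.007920; e^(−k₂τ) = e^(−1.153) = 0.3157.
C_N = 0.768×3.61/(0.183−0.768) × (0.007920−0.3157) = (-4.739)×(-0.3078) = 1.459 mol·L⁻¹.
Y_N = C_N/C_{M0} = 1.459/3.61 = 0.404.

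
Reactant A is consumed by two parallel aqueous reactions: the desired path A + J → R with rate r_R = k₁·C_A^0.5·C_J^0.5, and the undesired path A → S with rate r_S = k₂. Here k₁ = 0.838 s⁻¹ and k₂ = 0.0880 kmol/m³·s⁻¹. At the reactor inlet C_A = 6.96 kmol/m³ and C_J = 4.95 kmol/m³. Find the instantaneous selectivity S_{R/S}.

55.9

S_{R/S} = r_R/r_S = (k₁·C_A^0.5·C_J^0.5)/(k₂) = (k₁/k₂)·C_A^0.5·C_J^0.5.
= (0.838×6.960^0.5×4.950^0.5) / (0.0880) = 4.919/0.08800 = 55.9.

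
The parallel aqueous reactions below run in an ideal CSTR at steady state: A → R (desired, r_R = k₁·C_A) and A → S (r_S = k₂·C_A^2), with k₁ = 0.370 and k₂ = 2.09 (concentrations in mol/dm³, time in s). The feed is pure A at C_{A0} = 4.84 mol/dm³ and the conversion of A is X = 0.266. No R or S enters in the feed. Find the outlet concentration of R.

Exit C_A = C_{A0}(1−X) = 4.84×0.734 = 3.553 mol/dm³.
Rates in a CSTR are evaluated at the outlet concentration: r_R = 0.370×3.553 = 1.314, r_S = 2.09×3.553^2 = 26.38.
Fraction of consumed A going to R: r_R/(r_R+r_S) = 0.04747.
C_R = 0.04747·C_{A0}·X = 0.04747×4.84×0.266 = 0.0611 mol/dm³.

0.0611 mol/dm³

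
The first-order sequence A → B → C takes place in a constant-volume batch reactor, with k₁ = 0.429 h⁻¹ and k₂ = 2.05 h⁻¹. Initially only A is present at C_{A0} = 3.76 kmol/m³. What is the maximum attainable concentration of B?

0.520 kmol/m³

Evaluating C_B at t_opt = ln(k₂/k₁)/(k₂−k₁) gives C_{B,max}/C_{A0} = (k₁/k₂)^[k₂/(k₂−k₁)].
= (0.429/2.05)^(2.05/(2.05−0.429)) = (0.2093)^(1.265) = 0.1383.
C_{B,max} = 0.1383×3.76 = 0.520 kmol/m³.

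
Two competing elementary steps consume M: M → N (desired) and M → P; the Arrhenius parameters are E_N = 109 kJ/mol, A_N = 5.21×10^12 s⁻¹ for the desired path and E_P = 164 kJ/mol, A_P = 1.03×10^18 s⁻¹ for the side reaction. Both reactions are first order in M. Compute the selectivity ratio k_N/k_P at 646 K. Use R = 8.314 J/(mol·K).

With equal orders, S_{N/P} = k_N/k_P = (A_N/A_P)·exp[(E_P−E_N)/(RT)].
(E_P−E_N)/(RT) = (164−109)×10³/(8.314×646) = 55000/5371 = 10.24.
k_N/k_P = (5.21×10^12/1.03×10^18)·exp(10.24) = 5.058×10^-6 × 28014 = 0.142.
Since E_N < E_P, lowering the temperature improves selectivity toward N.

0.142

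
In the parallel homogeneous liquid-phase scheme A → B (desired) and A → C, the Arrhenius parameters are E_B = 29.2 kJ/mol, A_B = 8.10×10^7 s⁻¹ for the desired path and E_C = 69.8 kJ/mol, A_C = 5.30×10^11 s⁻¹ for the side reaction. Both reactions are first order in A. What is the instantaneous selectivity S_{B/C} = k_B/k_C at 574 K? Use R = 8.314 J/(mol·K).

With equal orders, S_{B/C} = k_B/k_C = (A_B/A_C)·exp[(E_C−E_B)/(RT)].
(E_C−E_B)/(RT) = (69.8−29.2)×10³/(8.314×574) = 40600/4772 = 8.508.
k_B/k_C = (8.10×10^7/5.30×10^11)·exp(8.508) = 1.528×10^-4 × 4952 = 0.757.
Since E_B < E_C, lowering the temperature improves selectivity toward B.

0.757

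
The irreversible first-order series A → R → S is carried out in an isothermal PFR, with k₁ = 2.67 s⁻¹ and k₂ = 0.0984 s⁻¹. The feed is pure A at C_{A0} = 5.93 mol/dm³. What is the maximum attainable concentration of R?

5.23 mol/dm³

For a first-order series the maximum intermediate yield is C_{R,max}/C_{A0} = (k₁/k₂)^[k₂/(k₂−k₁)].
= (2.67/0.0984)^(0.0984/(0.0984−2.67)) = (27.13)^(-0.03826) = 0.8813.
C_{R,max} = 0.8813×5.93 = 5.23 mol/dm³.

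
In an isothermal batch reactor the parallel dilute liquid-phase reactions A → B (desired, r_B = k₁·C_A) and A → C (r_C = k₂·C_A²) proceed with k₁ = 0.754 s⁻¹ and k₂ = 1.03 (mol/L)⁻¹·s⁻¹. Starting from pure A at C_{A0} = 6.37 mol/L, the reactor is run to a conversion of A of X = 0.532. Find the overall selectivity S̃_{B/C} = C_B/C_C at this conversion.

0.163

C_A = C_{A0}(1−X) = 2.981 mol/L.
Along a PFR/batch, dC_B/dC_A = −r_B/(r_B+r_C) = −k₁/(k₁+k₂·C_A).
Integrating from C_{A0} to C_A: C_B = (0.754/1.03)·ln[(0.754+1.03·6.37)/(0.754+1.03·2.98)] = 0.7320·ln(7.315/3.825) = 0.4747 mol/L.
C_C = (C_{A0}−C_A)−C_B = 2.914 mol/L; S̃_{B/C} = 0.4747/2.914 = 0.163.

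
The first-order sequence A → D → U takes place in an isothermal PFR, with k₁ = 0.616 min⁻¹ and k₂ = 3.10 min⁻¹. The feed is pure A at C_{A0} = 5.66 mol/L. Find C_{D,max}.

At the optimum, C_{D,max}/C_{A0} = (k₁/k₂)^[k₂/(k₂−k₁)].
= (0.616/3.10)^(3.10/(3.10−0.616)) = (0.1987)^(1.248) = 0.1331.
C_{D,max} = 0.1331×5.66 = 0.753 mol/L.

0.753 mol/L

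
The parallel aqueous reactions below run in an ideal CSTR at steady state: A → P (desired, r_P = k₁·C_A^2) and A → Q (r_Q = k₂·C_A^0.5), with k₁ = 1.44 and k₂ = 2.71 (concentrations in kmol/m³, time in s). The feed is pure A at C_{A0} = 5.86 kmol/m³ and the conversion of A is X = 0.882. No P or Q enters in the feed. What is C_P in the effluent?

1.21 kmol/m³

Exit C_A = C_{A0}(1−X) = 5.86×0.118 = 0.6915 kmol/m³.
A CSTR operates uniformly at the exit composition, giving r_P = 0.6885 and r_Q = 2.254 (each k·C_A^n at C_A = 0.6915).
Fraction of consumed A going to P: r_P/(r_P+r_Q) = 0.2340.
C_P = 0.2340·C_{A0}·X = 0.2340×5.86×0.882 = 1.21 kmol/m³.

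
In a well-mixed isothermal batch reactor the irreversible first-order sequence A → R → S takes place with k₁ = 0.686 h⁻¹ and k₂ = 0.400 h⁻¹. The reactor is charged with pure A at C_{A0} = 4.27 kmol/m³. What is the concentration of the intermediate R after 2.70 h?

1.87 kmol/m³

For first-order series with pure A initially, C_R(t) = k₁C_{A0}/(k₂−k₁)·(e^(−k₁t) − e^(−k₂t)).
e^(−k₁t) = e^(−0.686×2.70) = e^(−1.852) = 0.1569; e^(−k₂t) = e^(−1.080) = 0.3396.
C_R = 0.686×4.27/(0.400−0.686) × (0.1569−0.3396) = (-10.24)×(-0.1827) = 1.871 kmol/m³.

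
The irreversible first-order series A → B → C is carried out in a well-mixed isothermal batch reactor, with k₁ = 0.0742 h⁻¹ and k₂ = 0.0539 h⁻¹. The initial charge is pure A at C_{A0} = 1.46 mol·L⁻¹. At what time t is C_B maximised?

Setting dC_B/dt = 0 gives t_opt = ln(k₂/k₁)/(k₂−k₁).
= ln(0.0539/0.0742)/(0.0539−0.0742) = ln(0.7264)/-0.02030 = -0.3196/-0.02030 = 15.7 h.

15.7 h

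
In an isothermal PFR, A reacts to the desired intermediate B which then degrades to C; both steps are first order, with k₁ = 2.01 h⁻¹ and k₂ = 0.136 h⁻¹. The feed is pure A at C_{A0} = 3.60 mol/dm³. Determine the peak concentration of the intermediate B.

Evaluating C_B at τ_opt = ln(k₂/k₁)/(k₂−k₁) gives C_{B,max}/C_{A0} = (k₁/k₂)^[k₂/(k₂−k₁)].
= (2.01/0.136)^(0.136/(0.136−2.01)) = (14.78)^(-0.07257) = 0.8225.
C_{B,max} = 0.8225×3.60 = 2.96 mol/dm³.

2.96 mol/dm³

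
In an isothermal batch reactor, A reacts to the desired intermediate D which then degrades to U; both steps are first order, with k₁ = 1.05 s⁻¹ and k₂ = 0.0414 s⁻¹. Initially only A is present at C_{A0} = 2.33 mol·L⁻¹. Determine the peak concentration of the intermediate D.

2.04 mol·L⁻¹

At the optimum, C_{D,max}/C_{A0} = (k₁/k₂)^[k₂/(k₂−k₁)].
= (1.05/0.0414)^(0.0414/(0.0414−1.05)) = (25.36)^(-0.04105) = 0.8757.
C_{D,max} = 0.8757×2.33 = 2.04 mol·L⁻¹.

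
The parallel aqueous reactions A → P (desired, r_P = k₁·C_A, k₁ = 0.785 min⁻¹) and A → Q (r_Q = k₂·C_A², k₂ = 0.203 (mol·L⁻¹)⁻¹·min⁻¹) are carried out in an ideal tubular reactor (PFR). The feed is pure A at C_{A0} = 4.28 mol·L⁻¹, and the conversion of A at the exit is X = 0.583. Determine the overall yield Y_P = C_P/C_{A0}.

0.330

C_A = C_{A0}(1−X) = 1.785 mol·L⁻¹.
Along a PFR/batch, dC_P/dC_A = −r_P/(r_P+r_Q) = −k₁/(k₁+k₂·C_A).
Integrating from C_{A0} to C_A: C_P = (0.785/0.203)·ln[(0.785+0.203·4.28)/(0.785+0.203·1.78)] = 3.867·ln(1.654/1.147) = 1.414 mol·L⁻¹.
Y_P = C_P/C_{A0} = 1.414/4.28 = 0.330.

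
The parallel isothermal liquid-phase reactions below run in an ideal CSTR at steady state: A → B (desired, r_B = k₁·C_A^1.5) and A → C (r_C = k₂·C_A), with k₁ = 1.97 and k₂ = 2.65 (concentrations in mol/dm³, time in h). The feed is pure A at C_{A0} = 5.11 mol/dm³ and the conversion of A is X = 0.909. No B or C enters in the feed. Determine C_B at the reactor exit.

1.56 mol/dm³

Exit C_A = C_{A0}(1−X) = 5.11×0.0910 = 0.4650 mol/dm³.
In a CSTR the entire volume is at exit conditions, so r_B = 1.97×0.4650^1.5 = 0.6247 and r_C = 2.65×0.4650 = 1.232.
Fraction of consumed A going to B: r_B/(r_B+r_C) = 0.3364.
C_B = 0.3364·C_{A0}·X = 0.3364×5.11×0.909 = 1.56 mol/dm³.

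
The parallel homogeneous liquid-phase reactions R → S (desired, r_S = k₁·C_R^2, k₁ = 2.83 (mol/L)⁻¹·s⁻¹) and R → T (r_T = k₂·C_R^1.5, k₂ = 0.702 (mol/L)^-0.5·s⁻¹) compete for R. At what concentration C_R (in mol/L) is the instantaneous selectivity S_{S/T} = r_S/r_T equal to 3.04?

0.569 mol/L

S_{S/T} = (k₁/k₂)·C_R^0.5 ⇒ C_R = (S·k₂/k₁)^(2).
= (3.04×0.702/2.83)^(2) = (0.7541)^(2) = 0.569 mol/L.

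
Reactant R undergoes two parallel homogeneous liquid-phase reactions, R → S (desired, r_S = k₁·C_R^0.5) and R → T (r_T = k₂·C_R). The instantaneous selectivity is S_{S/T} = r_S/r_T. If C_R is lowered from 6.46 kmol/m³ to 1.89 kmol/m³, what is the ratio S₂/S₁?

1.85

S_{S/T} = (k₁/k₂)·C_R^-0.5, so S₂/S₁ = (C_{R,2}/C_{R,1})^-0.5.
= (1.89/6.46)^(-0.5) = (0.2926)^(-0.5) = 1.85.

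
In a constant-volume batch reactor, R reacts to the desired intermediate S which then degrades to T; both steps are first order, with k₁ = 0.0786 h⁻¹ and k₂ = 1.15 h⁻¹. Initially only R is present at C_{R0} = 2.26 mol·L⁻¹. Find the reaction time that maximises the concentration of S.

2.50 h

Setting dC_S/dt = 0 gives t_opt = ln(k₂/k₁)/(k₂−k₁).
= ln(1.15/0.0786)/(1.15−0.0786) = ln(14.63)/1.071 = 2.683/1.071 = 2.50 h.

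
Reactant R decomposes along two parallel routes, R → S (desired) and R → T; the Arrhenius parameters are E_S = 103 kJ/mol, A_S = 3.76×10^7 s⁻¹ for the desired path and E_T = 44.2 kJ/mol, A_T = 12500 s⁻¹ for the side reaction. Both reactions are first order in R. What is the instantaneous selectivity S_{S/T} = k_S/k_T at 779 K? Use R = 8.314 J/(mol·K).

0.343

k_S/k_T = (A_S/A_T)·exp[−(E_S−E_T)/(RT)] = (A_S/A_T)·exp[(E_T−E_S)/(RT)].
(E_T−E_S)/(RT) = (44.2−103)×10³/(8.314×779) = -58800/6477 = -9.079.
k_S/k_T = (3.76×10^7/12500)·exp(-9.079) = 3008 × 1.141×10^-4 = 0.343.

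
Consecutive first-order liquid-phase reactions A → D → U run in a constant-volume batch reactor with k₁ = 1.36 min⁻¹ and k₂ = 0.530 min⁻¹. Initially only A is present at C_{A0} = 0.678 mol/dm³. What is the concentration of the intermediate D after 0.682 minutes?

0.335 mol/dm³

Solving the coupled first-order balances gives C_D(t) = [k₁/(k₂−k₁)]·C_{A0}·(e^(−k₁t) − e^(−k₂t)).
e^(−k₁t) = e^(−1.36×0.682) = e^(−0.9275) = 0.3955; e^(−k₂t) = e^(−0.3615) = 0.6967.
C_D = 1.36×0.678/(0.530−1.36) × (0.3955−0.6967) = (-1.111)×(-0.3011) = 0.3345 mol/dm³.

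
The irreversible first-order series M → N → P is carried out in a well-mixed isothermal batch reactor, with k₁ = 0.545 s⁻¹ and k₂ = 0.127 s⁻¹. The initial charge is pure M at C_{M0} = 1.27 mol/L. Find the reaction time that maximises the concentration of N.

3.48 s

Setting dC_N/dt = 0 gives t_opt = ln(k₂/k₁)/(k₂−k₁).
= ln(0.127/0.545)/(0.127−0.545) = ln(0.2330)/-0.4180 = -1.457/-0.4180 = 3.48 s.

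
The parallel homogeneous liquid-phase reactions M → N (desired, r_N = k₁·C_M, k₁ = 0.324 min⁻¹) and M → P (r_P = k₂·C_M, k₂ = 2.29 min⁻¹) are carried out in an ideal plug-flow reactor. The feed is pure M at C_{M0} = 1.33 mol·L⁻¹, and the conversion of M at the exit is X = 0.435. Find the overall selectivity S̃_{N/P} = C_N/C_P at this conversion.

C_M = C_{M0}(1−X) = 0.7514 mol·L⁻¹.
Both paths are first order in M, so the instantaneous fraction to N is constant: dC_N/d(−C_M) = k₁/(k₁+k₂) = 0.1239.
C_N = 0.1239·(C_{M0}−C_M) = 0.1239×0.5786 = 0.0717 mol·L⁻¹.
C_P = (C_{M0}−C_M)−C_N = 0.5068 mol·L⁻¹; S̃_{N/P} = 0.07171/0.5068 = 0.141.

0.141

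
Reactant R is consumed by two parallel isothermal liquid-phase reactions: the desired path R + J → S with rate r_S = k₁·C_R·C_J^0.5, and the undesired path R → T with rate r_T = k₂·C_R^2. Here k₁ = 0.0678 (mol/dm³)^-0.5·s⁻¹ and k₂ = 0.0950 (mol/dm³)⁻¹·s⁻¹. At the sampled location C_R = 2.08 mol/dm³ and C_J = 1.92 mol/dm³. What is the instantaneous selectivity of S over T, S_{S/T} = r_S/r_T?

0.475

S_{S/T} = r_S/r_T = (k₁·C_R·C_J^0.5)/(k₂·C_R^2) = (k₁/k₂)·C_R⁻¹·C_J^0.5.
= (0.0678×2.080×1.920^0.5) / (0.0950×2.080^2) = 0.1954/0.4110 = 0.475.
The undesired path is higher order in R, so low C_R (CSTR or dilute feed) favours S.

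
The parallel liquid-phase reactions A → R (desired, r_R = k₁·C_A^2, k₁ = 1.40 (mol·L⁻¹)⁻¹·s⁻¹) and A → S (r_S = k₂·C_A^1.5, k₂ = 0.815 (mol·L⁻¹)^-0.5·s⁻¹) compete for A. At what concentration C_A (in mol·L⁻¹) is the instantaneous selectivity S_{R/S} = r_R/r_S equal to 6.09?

S_{R/S} = (k₁/k₂)·C_A^0.5 ⇒ C_A = (S·k₂/k₁)^(2).
= (6.09×0.815/1.40)^(2) = (3.545)^(2) = 12.6 mol·L⁻¹.

12.6 mol·L⁻¹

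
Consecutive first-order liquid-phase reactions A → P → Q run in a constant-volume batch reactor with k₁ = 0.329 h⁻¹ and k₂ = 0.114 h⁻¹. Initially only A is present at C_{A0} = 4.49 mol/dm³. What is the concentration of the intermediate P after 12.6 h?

The intermediate concentration in a first-order A→B→C sequence is C_P = k₁C_{A0}(e^(−k₁t) − e^(−k₂t))/(k₂−k₁).
e^(−k₁t) = e^(−0.329×12.6) = e^(−4.145) = 0.01584; e^(−k₂t) = e^(−1.436) = 0.2378.
C_P = 0.329×4.49/(0.114−0.329) × (0.01584−0.2378) = (-6.871)×(-0.2219) = 1.525 mol/dm³.

1.52 mol/dm³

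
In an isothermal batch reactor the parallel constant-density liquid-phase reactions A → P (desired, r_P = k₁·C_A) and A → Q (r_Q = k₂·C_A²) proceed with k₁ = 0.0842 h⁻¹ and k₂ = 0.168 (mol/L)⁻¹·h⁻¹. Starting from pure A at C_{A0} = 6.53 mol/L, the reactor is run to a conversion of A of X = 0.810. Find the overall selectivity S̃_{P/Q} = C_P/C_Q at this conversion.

C_A = C_{A0}(1−X) = 1.241 mol/L.
Along a PFR/batch, dC_P/dC_A = −r_P/(r_P+r_Q) = −k₁/(k₁+k₂·C_A).
Integrating from C_{A0} to C_A: C_P = (0.0842/0.168)·ln[(0.0842+0.168·6.53)/(0.0842+0.168·1.24)] = 0.5012·ln(1.181/0.2926) = 0.6994 mol/L.
C_Q = (C_{A0}−C_A)−C_P = 4.590 mol/L; S̃_{P/Q} = 0.6994/4.590 = 0.152.

0.152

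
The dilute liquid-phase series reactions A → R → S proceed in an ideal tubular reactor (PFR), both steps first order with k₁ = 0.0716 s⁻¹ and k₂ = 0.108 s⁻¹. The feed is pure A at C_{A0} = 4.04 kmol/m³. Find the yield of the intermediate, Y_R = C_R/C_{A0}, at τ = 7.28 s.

0.272

For first-order series with pure A initially, C_R(τ) = k₁C_{A0}/(k₂−k₁)·(e^(−k₁τ) − e^(−k₂τ)).
e^(−k₁τ) = e^(−0.0716×7.28) = e^(−0.5212) = 0.5938; e^(−k₂τ) = e^(−0.7862) = 0.4556.
C_R = 0.0716×4.04/(0.108−0.0716) × (0.5938−0.4556) = 7.947×0.1382 = 1.098 kmol/m³.
Y_R = C_R/C_{A0} = 1.098/4.04 = 0.272.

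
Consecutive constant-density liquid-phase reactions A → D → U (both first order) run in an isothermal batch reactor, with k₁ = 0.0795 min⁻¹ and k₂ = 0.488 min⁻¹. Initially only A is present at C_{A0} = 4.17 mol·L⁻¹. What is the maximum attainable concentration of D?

0.477 mol·L⁻¹

Evaluating C_D at t_opt = ln(k₂/k₁)/(k₂−k₁) gives C_{D,max}/C_{A0} = (k₁/k₂)^[k₂/(k₂−k₁)].
= (0.0795/0.488)^(0.488/(0.488−0.0795)) = (0.1629)^(1.195) = 0.1144.
C_{D,max} = 0.1144×4.17 = 0.477 mol·L⁻¹.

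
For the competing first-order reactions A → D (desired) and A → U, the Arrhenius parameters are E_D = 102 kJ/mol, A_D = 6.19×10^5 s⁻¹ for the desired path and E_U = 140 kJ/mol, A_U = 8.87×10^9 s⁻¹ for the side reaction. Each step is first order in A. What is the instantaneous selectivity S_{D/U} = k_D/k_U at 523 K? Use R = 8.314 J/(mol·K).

0.436

k_D/k_U = (A_D/A_U)·exp[−(E_D−E_U)/(RT)] = (A_D/A_U)·exp[(E_U−E_D)/(RT)].
(E_U−E_D)/(RT) = (140−102)×10³/(8.314×523) = 38000/4348 = 8.739.
k_D/k_U = (6.19×10^5/8.87×10^9)·exp(8.739) = 6.979×10^-5 × 6243 = 0.436.
Since E_D < E_U, lowering the temperature improves selectivity toward D.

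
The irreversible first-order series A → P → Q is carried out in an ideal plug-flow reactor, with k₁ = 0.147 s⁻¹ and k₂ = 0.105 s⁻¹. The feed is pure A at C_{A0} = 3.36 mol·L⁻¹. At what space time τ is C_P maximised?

The intermediate peaks when r₁ = r₂, i.e. k₁e^(−k₁τ) = k₂e^(−k₂τ), giving τ_opt = ln(k₂/k₁)/(k₂−k₁).
= ln(0.105/0.147)/(0.105−0.147) = ln(0.7143)/-0.04200 = -0.3365/-0.04200 = 8.01 s.

8.01 s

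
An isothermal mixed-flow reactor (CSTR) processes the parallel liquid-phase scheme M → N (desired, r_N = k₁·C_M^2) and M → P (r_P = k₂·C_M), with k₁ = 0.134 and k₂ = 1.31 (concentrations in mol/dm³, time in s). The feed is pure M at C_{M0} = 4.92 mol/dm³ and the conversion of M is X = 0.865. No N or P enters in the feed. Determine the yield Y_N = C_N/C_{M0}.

Exit C_M = C_{M0}(1−X) = 4.92×0.135 = 0.6642 mol/dm³.
Rates in a CSTR are evaluated at the outlet concentration: r_N = 0.134×0.6642^2 = 0.05912, r_P = 1.31×0.6642 = 0.8701.
Fraction of consumed M going to N: r_N/(r_N+r_P) = 0.06362.
C_N = 0.06362·C_{M0}·X = 0.06362×4.92×0.865 = 0.271 mol/dm³; Y_N = C_N/C_{M0} = 0.0550.

0.0550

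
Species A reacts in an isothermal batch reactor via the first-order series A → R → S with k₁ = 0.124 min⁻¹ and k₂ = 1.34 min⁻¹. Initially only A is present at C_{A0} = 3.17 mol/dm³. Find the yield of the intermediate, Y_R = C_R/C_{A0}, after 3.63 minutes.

The intermediate concentration in a first-order A→B→C sequence is C_R = k₁C_{A0}(e^(−k₁t) − e^(−k₂t))/(k₂−k₁).
e^(−k₁t) = e^(−0.124×3.63) = e^(−0.4501) = 0.6376; e^(−k₂t) = e^(−4.864) = 0.007718.
C_R = 0.124×3.17/(1.34−0.124) × (0.6376−0.007718) = 0.3233×0.6298 = 0.2036 mol/dm³.
Y_R = C_R/C_{A0} = 0.2036/3.17 = 0.0642.

0.0642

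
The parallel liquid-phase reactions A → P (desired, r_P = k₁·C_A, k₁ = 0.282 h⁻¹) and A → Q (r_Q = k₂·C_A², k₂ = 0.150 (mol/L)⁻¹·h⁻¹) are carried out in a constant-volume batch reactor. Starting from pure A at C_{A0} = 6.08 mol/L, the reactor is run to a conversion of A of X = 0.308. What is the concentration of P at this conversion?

0.504 mol/L

C_A = C_{A0}(1−X) = 4.207 mol/L.
Along a PFR/batch, dC_P/dC_A = −r_P/(r_P+r_Q) = −k₁/(k₁+k₂·C_A).
Integrating from C_{A0} to C_A: C_P = (0.282/0.150)·ln[(0.282+0.150·6.08)/(0.282+0.150·4.21)] = 1.880·ln(1.194/0.9131) = 0.5042 mol/L.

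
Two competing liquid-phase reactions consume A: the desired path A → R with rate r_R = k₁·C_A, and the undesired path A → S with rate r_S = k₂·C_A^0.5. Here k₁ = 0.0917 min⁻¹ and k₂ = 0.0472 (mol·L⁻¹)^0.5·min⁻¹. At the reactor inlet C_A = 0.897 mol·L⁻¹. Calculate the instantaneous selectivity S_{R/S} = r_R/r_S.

S_{R/S} = r_R/r_S = (k₁·C_A)/(k₂·C_A^0.5) = (k₁/k₂)·C_A^0.5.
= (0.0917×0.8970) / (0.0472×0.8970^0.5) = 0.08225/0.04470 = 1.84.

1.84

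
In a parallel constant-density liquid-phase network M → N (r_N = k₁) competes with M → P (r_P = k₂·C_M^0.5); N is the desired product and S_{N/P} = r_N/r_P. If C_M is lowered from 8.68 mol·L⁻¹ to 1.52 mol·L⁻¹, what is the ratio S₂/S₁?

S_{N/P} = (k₁/k₂)·C_M^-0.5, so S₂/S₁ = (C_{M,2}/C_{M,1})^-0.5.
= (1.52/8.68)^(-0.5) = (0.1751)^(-0.5) = 2.39.

2.39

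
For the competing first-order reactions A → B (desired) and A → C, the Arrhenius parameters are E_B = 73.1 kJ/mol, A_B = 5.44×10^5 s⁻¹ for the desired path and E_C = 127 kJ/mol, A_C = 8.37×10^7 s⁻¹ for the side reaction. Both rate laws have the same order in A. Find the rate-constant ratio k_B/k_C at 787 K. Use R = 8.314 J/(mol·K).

24.6

k_B/k_C = (A_B/A_C)·exp[−(E_B−E_C)/(RT)] = (A_B/A_C)·exp[(E_C−E_B)/(RT)].
(E_C−E_B)/(RT) = (127−73.1)×10³/(8.314×787) = 53900/6543 = 8.238.
k_B/k_C = (5.44×10^5/8.37×10^7)·exp(8.238) = 0.006499 × 3781 = 24.6.
Since E_B < E_C, lowering the temperature improves selectivity toward B.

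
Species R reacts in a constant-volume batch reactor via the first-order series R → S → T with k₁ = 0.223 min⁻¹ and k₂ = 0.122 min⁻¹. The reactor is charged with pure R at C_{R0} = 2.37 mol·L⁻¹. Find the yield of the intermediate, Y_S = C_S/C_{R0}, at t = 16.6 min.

0.237

Solving the coupled first-order balances gives C_S(t) = [k₁/(k₂−k₁)]·C_{R0}·(e^(−k₁t) − e^(−k₂t)).
e^(−k₁t) = e^(−0.223×16.6) = e^(−3.702) = 0.02468; e^(−k₂t) = e^(−2.025) = 0.1320.
C_S = 0.223×2.37/(0.122−0.223) × (0.02468−0.1320) = (-5.233)×(-0.1073) = 0.5614 mol·L⁻¹.
Y_S = C_S/C_{R0} = 0.5614/2.37 = 0.237.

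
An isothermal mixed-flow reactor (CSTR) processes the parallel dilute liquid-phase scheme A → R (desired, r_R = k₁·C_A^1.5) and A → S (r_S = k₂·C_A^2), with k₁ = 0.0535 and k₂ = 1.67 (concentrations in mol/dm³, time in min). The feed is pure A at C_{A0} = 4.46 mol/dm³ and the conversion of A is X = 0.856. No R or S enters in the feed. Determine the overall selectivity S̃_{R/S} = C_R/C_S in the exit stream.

Exit C_A = C_{A0}(1−X) = 4.46×0.144 = 0.6422 mol/dm³.
A CSTR operates uniformly at the exit composition, giving r_R = 0.02754 and r_S = 0.6888 (each k·C_A^n at C_A = 0.6422).
Overall selectivity = C_R/C_S = r_Rτ/(r_Sτ) = r_R/r_S = 0.0400.

0.0400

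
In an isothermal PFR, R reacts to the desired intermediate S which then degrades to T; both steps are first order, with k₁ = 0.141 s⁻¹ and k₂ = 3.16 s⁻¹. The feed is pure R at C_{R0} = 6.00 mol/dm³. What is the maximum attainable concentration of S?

At the optimum, C_{S,max}/C_{R0} = (k₁/k₂)^[k₂/(k₂−k₁)].
= (0.141/3.16)^(3.16/(3.16−0.141)) = (0.04462)^(1.047) = 0.03859.
C_{S,max} = 0.03859×6.00 = 0.232 mol/dm³.

0.232 mol/dm³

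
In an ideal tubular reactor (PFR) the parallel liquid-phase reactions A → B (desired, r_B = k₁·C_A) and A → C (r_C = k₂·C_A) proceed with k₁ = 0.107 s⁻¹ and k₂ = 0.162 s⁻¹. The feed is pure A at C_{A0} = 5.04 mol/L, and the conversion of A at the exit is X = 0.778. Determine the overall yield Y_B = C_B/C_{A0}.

C_A = C_{A0}(1−X) = 1.119 mol/L.
Both paths are first order in A, so the instantaneous fraction to B is constant: dC_B/d(−C_A) = k₁/(k₁+k₂) = 0.3978.
C_B = 0.3978·(C_{A0}−C_A) = 0.3978×3.921 = 1.56 mol/L.
Y_B = C_B/C_{A0} = 1.560/5.04 = 0.309.

0.309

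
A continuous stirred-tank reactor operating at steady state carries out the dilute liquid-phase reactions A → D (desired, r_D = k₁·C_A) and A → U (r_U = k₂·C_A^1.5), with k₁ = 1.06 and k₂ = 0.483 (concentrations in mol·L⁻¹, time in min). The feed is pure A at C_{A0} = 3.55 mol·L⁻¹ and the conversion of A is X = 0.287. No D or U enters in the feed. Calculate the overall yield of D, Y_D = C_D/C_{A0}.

0.166

Exit C_A = C_{A0}(1−X) = 3.55×0.713 = 2.531 mol·L⁻¹.
In a CSTR the entire volume is at exit conditions, so r_D = 1.06×2.531 = 2.683 and r_U = 0.483×2.531^1.5 = 1.945.
Fraction of consumed A going to D: r_D/(r_D+r_U) = 0.5797.
C_D = 0.5797·C_{A0}·X = 0.5797×3.55×0.287 = 0.591 mol·L⁻¹; Y_D = C_D/C_{A0} = 0.166.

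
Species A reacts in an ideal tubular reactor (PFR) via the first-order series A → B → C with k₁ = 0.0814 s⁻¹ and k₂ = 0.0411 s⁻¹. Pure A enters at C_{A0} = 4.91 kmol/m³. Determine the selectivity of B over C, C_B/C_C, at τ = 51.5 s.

0.276

For first-order series with pure A initially, C_B(τ) = k₁C_{A0}/(k₂−k₁)·(e^(−k₁τ) − e^(−k₂τ)).
e^(−k₁τ) = e^(−0.0814×51.5) = e^(−4.192) = 0.01511; e^(−k₂τ) = e^(−2.117) = 0.1204.
C_B = 0.0814×4.91/(0.0411−0.0814) × (0.01511−0.1204) = (-9.917)×(-0.1053) = 1.045 kmol/m³.
C_A = C_{A0}e^(−k₁τ) = 0.07421 kmol/m³, so C_C = C_{A0}−C_A−C_B = 3.791 kmol/m³; C_B/C_C = 0.276.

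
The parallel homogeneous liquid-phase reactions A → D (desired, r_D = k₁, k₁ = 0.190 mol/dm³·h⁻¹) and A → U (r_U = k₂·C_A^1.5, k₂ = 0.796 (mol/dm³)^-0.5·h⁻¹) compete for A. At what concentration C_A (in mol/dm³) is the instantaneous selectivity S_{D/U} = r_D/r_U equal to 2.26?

S_{D/U} = (k₁/k₂)·C_A^-1.5 ⇒ C_A = (S·k₂/k₁)^(1/(-1.5)).
= (2.26×0.796/0.190)^(-0.6667) = (9.468)^(-0.6667) = 0.223 mol/dm³.

0.223 mol/dm³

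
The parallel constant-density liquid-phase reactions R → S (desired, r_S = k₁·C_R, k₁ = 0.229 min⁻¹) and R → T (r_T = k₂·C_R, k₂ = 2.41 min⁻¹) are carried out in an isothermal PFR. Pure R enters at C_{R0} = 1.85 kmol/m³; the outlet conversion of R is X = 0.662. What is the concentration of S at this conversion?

0.106 kmol/m³

C_R = C_{R0}(1−X) = 0.6253 kmol/m³.
Both paths are first order in R, so the instantaneous fraction to S is constant: dC_S/d(−C_R) = k₁/(k₁+k₂) = 0.08678.
C_S = 0.08678·(C_{R0}−C_R) = 0.08678×1.225 = 0.106 kmol/m³.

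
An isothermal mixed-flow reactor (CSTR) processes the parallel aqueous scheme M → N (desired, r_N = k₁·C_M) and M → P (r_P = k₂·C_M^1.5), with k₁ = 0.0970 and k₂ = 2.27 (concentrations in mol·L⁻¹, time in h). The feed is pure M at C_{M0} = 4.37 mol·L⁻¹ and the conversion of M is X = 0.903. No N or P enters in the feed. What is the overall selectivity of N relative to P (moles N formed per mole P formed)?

0.0656

Exit C_M = C_{M0}(1−X) = 4.37×0.0970 = 0.4239 mol·L⁻¹.
A CSTR operates uniformly at the exit composition, giving r_N = 0.04112 and r_P = 0.6265 (each k·C_M^n at C_M = 0.4239).
Overall selectivity = C_N/C_P = r_Nτ/(r_Pτ) = r_N/r_P = 0.0656.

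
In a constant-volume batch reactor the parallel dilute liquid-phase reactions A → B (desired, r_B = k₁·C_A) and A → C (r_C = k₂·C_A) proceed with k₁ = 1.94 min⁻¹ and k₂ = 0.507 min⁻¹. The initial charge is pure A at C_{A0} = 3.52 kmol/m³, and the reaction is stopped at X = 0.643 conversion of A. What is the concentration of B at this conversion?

C_A = C_{A0}(1−X) = 1.257 kmol/m³.
Both paths are first order in A, so the instantaneous fraction to B is constant: dC_B/d(−C_A) = k₁/(k₁+k₂) = 0.7928.
C_B = 0.7928·(C_{A0}−C_A) = 0.7928×2.263 = 1.79 kmol/m³.

1.79 kmol/m³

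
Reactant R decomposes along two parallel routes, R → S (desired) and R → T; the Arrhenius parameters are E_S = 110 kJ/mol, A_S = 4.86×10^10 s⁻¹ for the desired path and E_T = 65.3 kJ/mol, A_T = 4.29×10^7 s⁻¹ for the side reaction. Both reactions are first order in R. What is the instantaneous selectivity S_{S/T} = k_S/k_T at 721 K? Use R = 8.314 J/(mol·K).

k_S/k_T = (A_S/A_T)·exp[−(E_S−E_T)/(RT)] = (A_S/A_T)·exp[(E_T−E_S)/(RT)].
(E_T−E_S)/(RT) = (65.3−110)×10³/(8.314×721) = -44700/5994 = -7.457.
k_S/k_T = (4.86×10^10/4.29×10^7)·exp(-7.457) = 1133 × 5.774×10^-4 = 0.654.
Since E_S > E_T, raising the temperature improves selectivity toward S.

0.654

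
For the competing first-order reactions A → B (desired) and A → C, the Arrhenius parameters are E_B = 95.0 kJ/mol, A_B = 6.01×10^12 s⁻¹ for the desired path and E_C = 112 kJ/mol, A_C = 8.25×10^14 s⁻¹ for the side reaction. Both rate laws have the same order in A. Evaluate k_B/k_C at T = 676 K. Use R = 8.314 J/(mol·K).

Since both paths have the same order in A, the concentration cancels and S_{B/C} = k_B/k_C = (A_B/A_C)·exp[(E_C−E_B)/(RT)].
(E_C−E_B)/(RT) = (112−95.0)×10³/(8.314×676) = 17000/5620 = 3.025.
k_B/k_C = (6.01×10^12/8.25×10^14)·exp(3.025) = 0.007285 × 20.59 = 0.150.

0.150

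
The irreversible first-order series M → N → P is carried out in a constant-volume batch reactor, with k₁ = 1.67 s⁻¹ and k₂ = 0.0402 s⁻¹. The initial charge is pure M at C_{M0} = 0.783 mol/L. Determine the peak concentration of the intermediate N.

Evaluating C_N at t_opt = ln(k₂/k₁)/(k₂−k₁) gives C_{N,max}/C_{M0} = (k₁/k₂)^[k₂/(k₂−k₁)].
= (1.67/0.0402)^(0.0402/(0.0402−1.67)) = (41.54)^(-0.02467) = 0.9122.
C_{N,max} = 0.9122×0.783 = 0.714 mol/L.

0.714 mol/L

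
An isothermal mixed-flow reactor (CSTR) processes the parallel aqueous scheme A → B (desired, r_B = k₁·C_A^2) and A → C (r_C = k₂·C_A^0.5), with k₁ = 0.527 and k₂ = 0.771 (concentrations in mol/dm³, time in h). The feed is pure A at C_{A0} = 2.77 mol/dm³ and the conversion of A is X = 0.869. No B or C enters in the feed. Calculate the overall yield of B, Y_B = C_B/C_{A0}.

0.113

Exit C_A = C_{A0}(1−X) = 2.77×0.131 = 0.3629 mol/dm³.
In a CSTR the entire volume is at exit conditions, so r_B = 0.527×0.3629^2 = 0.06939 and r_C = 0.771×0.3629^0.5 = 0.4644.
Fraction of consumed A going to B: r_B/(r_B+r_C) = 0.1300.
C_B = 0.1300·C_{A0}·X = 0.1300×2.77×0.869 = 0.313 mol/dm³; Y_B = C_B/C_{A0} = 0.113.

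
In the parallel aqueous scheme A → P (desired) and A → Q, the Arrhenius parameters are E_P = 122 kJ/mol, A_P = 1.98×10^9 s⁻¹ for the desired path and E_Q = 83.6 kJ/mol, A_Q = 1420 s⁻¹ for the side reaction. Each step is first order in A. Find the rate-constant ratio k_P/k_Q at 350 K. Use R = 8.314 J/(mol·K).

2.59

k_P/k_Q = (A_P/A_Q)·exp[−(E_P−E_Q)/(RT)] = (A_P/A_Q)·exp[(E_Q−E_P)/(RT)].
(E_Q−E_P)/(RT) = (83.6−122)×10³/(8.314×350) = -38400/2910 = -13.20.
k_P/k_Q = (1.98×10^9/1420)·exp(-13.20) = 1.394×10^6 × 1.857×10^-6 = 2.59.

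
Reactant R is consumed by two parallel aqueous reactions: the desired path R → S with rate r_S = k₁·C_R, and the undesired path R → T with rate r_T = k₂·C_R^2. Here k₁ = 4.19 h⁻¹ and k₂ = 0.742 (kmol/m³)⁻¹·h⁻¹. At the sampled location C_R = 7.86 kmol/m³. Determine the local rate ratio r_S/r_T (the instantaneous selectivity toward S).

S_{S/T} = r_S/r_T = (k₁·C_R)/(k₂·C_R^2) = (k₁/k₂)·C_R⁻¹.
= (4.19×7.860) / (0.742×7.860^2) = 32.93/45.84 = 0.718.
The undesired path is higher order in R, so low C_R (CSTR or dilute feed) favours S.

0.718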